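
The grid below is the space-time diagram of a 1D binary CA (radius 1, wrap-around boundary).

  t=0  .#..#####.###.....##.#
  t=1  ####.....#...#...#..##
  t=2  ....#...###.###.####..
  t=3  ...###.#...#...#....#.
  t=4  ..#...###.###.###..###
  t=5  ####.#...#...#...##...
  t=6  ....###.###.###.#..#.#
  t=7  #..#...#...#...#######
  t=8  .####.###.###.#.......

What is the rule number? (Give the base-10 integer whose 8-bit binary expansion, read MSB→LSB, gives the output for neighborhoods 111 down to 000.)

54

  ###|.  b7=0 t=0,i=5
  ##.|.  b6=0 t=0,i=8
  #.#|#  b5=1 t=0,i=0
  #..|#  b4=1 t=0,i=2
  .##|.  b3=0 t=0,i=4
  .#.|#  b2=1 t=0,i=1
  ..#|#  b1=1 t=0,i=3
  ...|.  b0=0 t=0,i=14
  bits 00110110 = 54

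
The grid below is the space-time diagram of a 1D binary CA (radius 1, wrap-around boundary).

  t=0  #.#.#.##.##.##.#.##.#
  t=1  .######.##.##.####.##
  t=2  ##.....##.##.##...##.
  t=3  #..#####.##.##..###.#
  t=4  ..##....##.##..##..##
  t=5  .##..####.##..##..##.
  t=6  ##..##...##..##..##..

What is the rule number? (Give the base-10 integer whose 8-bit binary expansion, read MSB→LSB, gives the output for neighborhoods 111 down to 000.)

  ###|.  b7=0 t=1,i=2
  ##.|.  b6=0 t=0,i=0
  #.#|#  b5=1 t=0,i=1
  #..|.  b4=0 t=2,i=2
  .##|#  b3=1 t=0,i=6
  .#.|#  b2=1 t=0,i=2
  ..#|#  b1=1 t=2,i=6
  ...|#  b0=1 t=2,i=3
  bits 00101111 = 47

47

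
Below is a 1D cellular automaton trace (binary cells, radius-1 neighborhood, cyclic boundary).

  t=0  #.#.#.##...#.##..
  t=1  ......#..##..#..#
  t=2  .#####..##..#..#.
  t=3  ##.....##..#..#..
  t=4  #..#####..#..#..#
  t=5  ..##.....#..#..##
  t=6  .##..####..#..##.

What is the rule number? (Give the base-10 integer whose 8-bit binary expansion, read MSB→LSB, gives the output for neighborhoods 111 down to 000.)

11

  [7] ### => .  t=2,i=2
  [6] ##. => .  t=0,i=7
  [5] #.# => .  t=0,i=1
  [4] #.. => .  t=0,i=8
  [3] .## => #  t=0,i=6
  [2] .#. => .  t=0,i=0
  [1] ..# => #  t=0,i=10
  [0] ... => #  t=0,i=9
  bits 00001011 = 11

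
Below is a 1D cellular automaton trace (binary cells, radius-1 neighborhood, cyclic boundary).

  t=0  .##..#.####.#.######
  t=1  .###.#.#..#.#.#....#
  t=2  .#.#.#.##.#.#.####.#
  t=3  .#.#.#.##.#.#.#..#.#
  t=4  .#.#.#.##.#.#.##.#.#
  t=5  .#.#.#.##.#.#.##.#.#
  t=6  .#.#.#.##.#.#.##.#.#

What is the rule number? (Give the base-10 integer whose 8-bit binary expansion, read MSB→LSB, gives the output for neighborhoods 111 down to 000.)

  [7] ### => .  t=0,i=8
  [6] ##. => #  t=0,i=2
  [5] #.# => .  t=0,i=0
  [4] #.. => #  t=0,i=3
  [3] .## => #  t=0,i=1
  [2] .#. => #  t=0,i=5
  [1] ..# => .  t=0,i=4
  [0] ... => #  t=1,i=16
  bits 01011101 = 93

93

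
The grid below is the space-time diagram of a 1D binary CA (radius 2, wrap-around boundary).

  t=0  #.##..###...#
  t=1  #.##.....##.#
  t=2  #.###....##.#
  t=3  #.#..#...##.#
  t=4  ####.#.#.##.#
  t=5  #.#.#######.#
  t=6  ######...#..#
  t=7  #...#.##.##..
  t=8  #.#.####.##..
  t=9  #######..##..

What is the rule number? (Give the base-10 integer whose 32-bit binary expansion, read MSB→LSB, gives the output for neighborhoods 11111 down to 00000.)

  nb #####: next=.  (t=4,i=1, bit31=0)
  nb ####.: next=#  (t=4,i=2, bit30=1)
  nb ###.#: next=.  (t=4,i=3, bit29=0)
  nb ###..: next=.  (t=0,i=8, bit28=0)
  nb ##.##: next=.  (t=0,i=1, bit27=0)
  nb ##.#.: next=#  (t=3,i=1, bit26=1)
  nb ##..#: next=.  (t=0,i=4, bit25=0)
  nb ##...: next=#  (t=0,i=9, bit24=1)
  nb #.###: next=#  (t=2,i=2, bit23=1)
  nb #.##.: next=#  (t=0,i=2, bit22=1)
  nb #.#.#: next=#  (t=4,i=5, bit21=1)
  nb #.#..: next=#  (t=3,i=2, bit20=1)
  nb #..##: next=.  (t=0,i=5, bit19=0)
  nb #..#.: next=.  (t=3,i=4, bit18=0)
  nb #...#: next=#  (t=0,i=10, bit17=1)
  nb #....: next=.  (t=1,i=5, bit16=0)
  nb .####: next=#  (t=4,i=0, bit15=1)
  nb .###.: next=.  (t=0,i=7, bit14=0)
  nb .##.#: next=#  (t=0,i=0, bit13=1)
  nb .##..: next=#  (t=0,i=3, bit12=1)
  nb .#.##: next=#  (t=4,i=8, bit11=1)
  nb .#.#.: next=#  (t=4,i=6, bit10=1)
  nb .#..#: next=#  (t=3,i=3, bit9=1)
  nb .#...: next=.  (t=3,i=6, bit8=0)
  nb ..###: next=.  (t=0,i=6, bit7=0)
  nb ..##.: next=#  (t=0,i=12, bit6=1)
  nb ..#.#: next=#  (t=7,i=4, bit5=1)
  nb ..#..: next=#  (t=3,i=5, bit4=1)
  nb ...##: next=.  (t=0,i=11, bit3=0)
  nb ...#.: next=.  (t=6,i=8, bit2=0)
  nb ....#: next=.  (t=1,i=7, bit1=0)
  nb .....: next=.  (t=1,i=6, bit0=0)
  bits 01000101111100101011111001110000 = 1173536368

1173536368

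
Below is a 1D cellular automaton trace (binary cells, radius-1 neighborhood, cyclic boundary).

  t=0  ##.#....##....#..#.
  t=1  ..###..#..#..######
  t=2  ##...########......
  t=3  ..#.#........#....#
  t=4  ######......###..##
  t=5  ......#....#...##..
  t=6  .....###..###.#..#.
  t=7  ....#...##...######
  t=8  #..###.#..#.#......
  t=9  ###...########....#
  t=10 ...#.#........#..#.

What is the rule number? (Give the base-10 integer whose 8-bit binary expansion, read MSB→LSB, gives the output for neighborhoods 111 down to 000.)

  [7] ### => .  t=1,i=3
  [6] ##. => .  t=0,i=1
  [5] #.# => #  t=0,i=2
  [4] #.. => #  t=0,i=4
  [3] .## => .  t=0,i=0
  [2] .#. => #  t=0,i=3
  [1] ..# => #  t=0,i=7
  [0] ... => .  t=0,i=5
  bits 00110110 = 54

54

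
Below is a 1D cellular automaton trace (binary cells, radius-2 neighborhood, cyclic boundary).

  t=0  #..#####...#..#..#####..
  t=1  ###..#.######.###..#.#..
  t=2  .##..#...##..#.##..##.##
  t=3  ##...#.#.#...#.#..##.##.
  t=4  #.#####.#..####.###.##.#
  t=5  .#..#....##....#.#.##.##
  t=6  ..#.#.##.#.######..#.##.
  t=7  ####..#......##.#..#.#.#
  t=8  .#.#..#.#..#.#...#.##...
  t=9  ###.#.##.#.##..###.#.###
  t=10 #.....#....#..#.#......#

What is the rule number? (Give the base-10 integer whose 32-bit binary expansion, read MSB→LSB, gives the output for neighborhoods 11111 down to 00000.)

  nb #####: next=#  (t=0,i=5, bit31=1)
  nb ####.: next=.  (t=0,i=6, bit30=0)
  nb ###.#: next=.  (t=1,i=12, bit29=0)
  nb ###..: next=#  (t=0,i=7, bit28=1)
  nb ##.##: next=#  (t=1,i=13, bit27=1)
  nb ##.#.: next=.  (t=4,i=7, bit26=0)
  nb ##..#: next=.  (t=0,i=22, bit25=0)
  nb ##...: next=#  (t=0,i=8, bit24=1)
  nb #.###: next=.  (t=1,i=7, bit23=0)
  nb #.##.: next=#  (t=2,i=1, bit22=1)
  nb #.#.#: next=.  (t=3,i=7, bit21=0)
  nb #.#..: next=.  (t=1,i=21, bit20=0)
  nb #..##: next=#  (t=0,i=2, bit19=1)
  nb #..#.: next=.  (t=0,i=13, bit18=0)
  nb #...#: next=#  (t=0,i=9, bit17=1)
  nb #....: next=#  (t=5,i=6, bit16=1)
  nb .####: next=.  (t=0,i=4, bit15=0)
  nb .###.: next=#  (t=1,i=1, bit14=1)
  nb .##.#: next=.  (t=2,i=20, bit13=0)
  nb .##..: next=.  (t=2,i=2, bit12=0)
  nb .#.##: next=.  (t=1,i=6, bit11=0)
  nb .#.#.: next=#  (t=1,i=20, bit10=1)
  nb .#..#: next=#  (t=0,i=1, bit9=1)
  nb .#...: next=.  (t=2,i=6, bit8=0)
  nb ..###: next=.  (t=0,i=3, bit7=0)
  nb ..##.: next=#  (t=2,i=9, bit6=1)
  nb ..#.#: next=#  (t=1,i=5, bit5=1)
  nb ..#..: next=#  (t=0,i=0, bit4=1)
  nb ...##: next=.  (t=2,i=8, bit3=0)
  nb ...#.: next=#  (t=0,i=10, bit2=1)
  nb ....#: next=#  (t=5,i=7, bit1=1)
  nb .....: next=.  (t=7,i=9, bit0=0)
  bits 10011001010010110100011001110110 = 2571847286

2571847286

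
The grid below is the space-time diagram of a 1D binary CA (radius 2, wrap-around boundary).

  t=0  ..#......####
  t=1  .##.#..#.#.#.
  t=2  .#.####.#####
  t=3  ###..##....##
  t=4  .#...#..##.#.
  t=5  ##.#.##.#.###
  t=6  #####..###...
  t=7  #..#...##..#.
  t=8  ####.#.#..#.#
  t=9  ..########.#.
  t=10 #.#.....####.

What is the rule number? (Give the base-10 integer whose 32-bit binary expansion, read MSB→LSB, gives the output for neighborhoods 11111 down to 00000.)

1681346258

  [31] ##### => .  t=2,i=10
  [30] ####. => #  t=0,i=11
  [29] ###.# => #  t=2,i=6
  [28] ###.. => .  t=0,i=12
  [27] ##.## => .  t=2,i=7
  [26] ##.#. => #  t=1,i=3
  [25] ##..# => .  t=0,i=0
  [24] ##... => .  t=3,i=7
  [23] #.### => .  t=2,i=3
  [22] #.##. => .  t=5,i=5
  [21] #.#.# => #  t=1,i=9
  [20] #.#.. => #  t=1,i=4
  [19] #..## => .  t=1,i=0
  [18] #..#. => #  t=0,i=1
  [17] #...# => #  t=4,i=3
  [16] #.... => #  t=0,i=4
  [15] .#### => .  t=0,i=10
  [14] .###. => #  t=6,i=8
  [13] .##.# => .  t=1,i=2
  [12] .##.. => .  t=3,i=6
  [11] .#.## => #  t=2,i=2
  [10] .#.#. => #  t=1,i=8
  [9] .#..# => #  t=1,i=5
  [8] .#... => .  t=0,i=3
  [7] ..### => #  t=0,i=9
  [6] ..##. => #  t=1,i=1
  [5] ..#.# => .  t=1,i=7
  [4] ..#.. => #  t=0,i=2
  [3] ...## => .  t=0,i=8
  [2] ...#. => .  t=4,i=4
  [1] ....# => #  t=0,i=7
  [0] ..... => .  t=0,i=5
  bits 01100100001101110100111011010010 = 1681346258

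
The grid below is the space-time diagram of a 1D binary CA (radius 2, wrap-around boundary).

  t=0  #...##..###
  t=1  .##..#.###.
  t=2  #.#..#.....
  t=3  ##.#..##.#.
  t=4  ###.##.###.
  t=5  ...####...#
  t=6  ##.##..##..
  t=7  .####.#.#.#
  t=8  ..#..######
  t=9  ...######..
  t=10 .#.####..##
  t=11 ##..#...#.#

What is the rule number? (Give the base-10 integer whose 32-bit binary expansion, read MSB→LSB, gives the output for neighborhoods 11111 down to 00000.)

2372646818

  [31] ##### => #  t=8,i=7
  [30] ####. => .  t=0,i=10
  [29] ###.# => .  t=4,i=2
  [28] ###.. => .  t=0,i=0
  [27] ##.## => #  t=4,i=3
  [26] ##.#. => #  t=3,i=2
  [25] ##..# => .  t=0,i=6
  [24] ##... => #  t=0,i=1
  [23] #.### => .  t=1,i=7
  [22] #.##. => #  t=3,i=0
  [21] #.#.# => #  t=3,i=9
  [20] #.#.. => .  t=2,i=2
  [19] #..## => #  t=0,i=7
  [18] #..#. => .  t=1,i=4
  [17] #...# => #  t=0,i=2
  [16] #.... => #  t=2,i=7
  [15] .#### => #  t=0,i=9
  [14] .###. => .  t=1,i=8
  [13] .##.# => #  t=3,i=1
  [12] .##.. => #  t=0,i=5
  [11] .#.## => .  t=1,i=6
  [10] .#.#. => #  t=2,i=1
  [9] .#..# => #  t=2,i=3
  [8] .#... => #  t=2,i=6
  [7] ..### => #  t=0,i=8
  [6] ..##. => .  t=0,i=4
  [5] ..#.# => #  t=1,i=5
  [4] ..#.. => .  t=2,i=5
  [3] ...## => .  t=0,i=3
  [2] ...#. => .  t=2,i=10
  [1] ....# => #  t=2,i=9
  [0] ..... => .  t=2,i=8
  bits 10001101011010111011011110100010 = 2372646818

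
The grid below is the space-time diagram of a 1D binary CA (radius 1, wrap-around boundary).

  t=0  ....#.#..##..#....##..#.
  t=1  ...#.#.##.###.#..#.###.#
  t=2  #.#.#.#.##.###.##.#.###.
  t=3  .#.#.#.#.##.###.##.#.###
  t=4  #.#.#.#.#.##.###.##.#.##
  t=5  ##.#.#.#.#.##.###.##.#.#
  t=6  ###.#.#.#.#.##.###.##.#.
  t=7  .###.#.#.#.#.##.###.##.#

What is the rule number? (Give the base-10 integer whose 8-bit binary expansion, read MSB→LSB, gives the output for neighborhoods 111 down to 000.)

  ### -> #   bit 7 = 1  t=1,i=11
  ##. -> #   bit 6 = 1  t=0,i=10
  #.# -> #   bit 5 = 1  t=0,i=5
  #.. -> #   bit 4 = 1  t=0,i=7
  .## -> .   bit 3 = 0  t=0,i=9
  .#. -> .   bit 2 = 0  t=0,i=4
  ..# -> #   bit 1 = 1  t=0,i=3
  ... -> .   bit 0 = 0  t=0,i=0
  bits 11110010 = 242

242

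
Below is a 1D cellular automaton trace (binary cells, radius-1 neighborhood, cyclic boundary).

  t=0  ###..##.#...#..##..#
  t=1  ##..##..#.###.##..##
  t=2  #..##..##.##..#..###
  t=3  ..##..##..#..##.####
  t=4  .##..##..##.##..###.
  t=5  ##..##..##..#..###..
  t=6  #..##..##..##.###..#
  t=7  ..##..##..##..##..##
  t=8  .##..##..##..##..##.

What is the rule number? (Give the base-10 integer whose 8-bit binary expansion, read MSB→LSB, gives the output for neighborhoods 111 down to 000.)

143

  ### -> #   bit 7 = 1  t=0,i=0
  ##. -> .   bit 6 = 0  t=0,i=2
  #.# -> .   bit 5 = 0  t=0,i=7
  #.. -> .   bit 4 = 0  t=0,i=3
  .## -> #   bit 3 = 1  t=0,i=5
  .#. -> #   bit 2 = 1  t=0,i=8
  ..# -> #   bit 1 = 1  t=0,i=4
  ... -> #   bit 0 = 1  t=0,i=10
  bits 10001111 = 143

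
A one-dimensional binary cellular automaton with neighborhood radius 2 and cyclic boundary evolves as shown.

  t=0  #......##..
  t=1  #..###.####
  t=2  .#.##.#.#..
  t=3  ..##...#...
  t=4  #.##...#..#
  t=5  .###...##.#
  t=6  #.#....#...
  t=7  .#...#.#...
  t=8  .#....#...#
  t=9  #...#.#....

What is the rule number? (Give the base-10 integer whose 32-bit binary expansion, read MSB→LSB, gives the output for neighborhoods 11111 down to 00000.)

  nb #####: next=.  (t=1,i=9, bit31=0)
  nb ####.: next=.  (t=1,i=10, bit30=0)
  nb ###.#: next=.  (t=1,i=5, bit29=0)
  nb ###..: next=.  (t=1,i=0, bit28=0)
  nb ##.##: next=#  (t=1,i=6, bit27=1)
  nb ##.#.: next=.  (t=2,i=5, bit26=0)
  nb ##..#: next=#  (t=0,i=9, bit25=1)
  nb ##...: next=.  (t=3,i=4, bit24=0)
  nb #.###: next=.  (t=1,i=7, bit23=0)
  nb #.##.: next=#  (t=2,i=3, bit22=1)
  nb #.#.#: next=.  (t=2,i=6, bit21=0)
  nb #.#..: next=.  (t=2,i=8, bit20=0)
  nb #..##: next=.  (t=1,i=2, bit19=0)
  nb #..#.: next=#  (t=0,i=10, bit18=1)
  nb #...#: next=.  (t=2,i=10, bit17=0)
  nb #....: next=.  (t=0,i=2, bit16=0)
  nb .####: next=#  (t=1,i=8, bit15=1)
  nb .###.: next=#  (t=1,i=4, bit14=1)
  nb .##.#: next=.  (t=2,i=4, bit13=0)
  nb .##..: next=#  (t=0,i=8, bit12=1)
  nb .#.##: next=#  (t=2,i=2, bit11=1)
  nb .#.#.: next=#  (t=2,i=7, bit10=1)
  nb .#..#: next=#  (t=4,i=8, bit9=1)
  nb .#...: next=.  (t=0,i=1, bit8=0)
  nb ..###: next=#  (t=1,i=3, bit7=1)
  nb ..##.: next=#  (t=0,i=7, bit6=1)
  nb ..#.#: next=.  (t=2,i=1, bit5=0)
  nb ..#..: next=#  (t=0,i=0, bit4=1)
  nb ...##: next=.  (t=0,i=6, bit3=0)
  nb ...#.: next=.  (t=2,i=0, bit2=0)
  nb ....#: next=#  (t=0,i=5, bit1=1)
  nb .....: next=#  (t=0,i=3, bit0=1)
  bits 00001010010001001101111011010011 = 172285651

172285651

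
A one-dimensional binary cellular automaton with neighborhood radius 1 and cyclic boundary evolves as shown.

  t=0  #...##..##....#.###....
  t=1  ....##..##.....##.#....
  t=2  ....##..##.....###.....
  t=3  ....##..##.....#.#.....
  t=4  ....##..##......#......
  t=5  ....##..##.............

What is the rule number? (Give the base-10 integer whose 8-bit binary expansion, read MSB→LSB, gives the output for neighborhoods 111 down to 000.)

104

  ### -> .   bit 7 = 0  t=0,i=17
  ##. -> #   bit 6 = 1  t=0,i=5
  #.# -> #   bit 5 = 1  t=0,i=15
  #.. -> .   bit 4 = 0  t=0,i=1
  .## -> #   bit 3 = 1  t=0,i=4
  .#. -> .   bit 2 = 0  t=0,i=0
  ..# -> .   bit 1 = 0  t=0,i=3
  ... -> .   bit 0 = 0  t=0,i=2
  bits 01101000 = 104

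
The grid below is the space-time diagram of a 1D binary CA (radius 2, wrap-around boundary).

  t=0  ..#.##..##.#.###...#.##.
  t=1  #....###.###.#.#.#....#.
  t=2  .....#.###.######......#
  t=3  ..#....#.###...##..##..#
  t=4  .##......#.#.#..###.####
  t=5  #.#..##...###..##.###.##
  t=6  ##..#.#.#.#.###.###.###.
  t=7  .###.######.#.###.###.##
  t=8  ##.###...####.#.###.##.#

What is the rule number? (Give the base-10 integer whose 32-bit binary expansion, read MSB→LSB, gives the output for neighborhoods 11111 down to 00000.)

  #####|.  b31=0 t=2,i=13
  ####.|#  b30=1 t=2,i=15
  ###.#|#  b29=1 t=1,i=7
  ###..|#  b28=1 t=0,i=15
  ##.##|#  b27=1 t=1,i=8
  ##.#.|#  b26=1 t=0,i=10
  ##..#|#  b25=1 t=0,i=6
  ##...|.  b24=0 t=0,i=16
  #.###|#  b23=1 t=0,i=13
  #.##.|.  b22=0 t=0,i=4
  #.#.#|#  b21=1 t=0,i=11
  #.#..|.  b20=0 t=1,i=0
  #..##|#  b19=1 t=0,i=7
  #..#.|#  b18=1 t=3,i=1
  #...#|#  b17=1 t=0,i=0
  #....|.  b16=0 t=1,i=2
  .####|.  b15=0 t=2,i=12
  .###.|.  b14=0 t=0,i=14
  .##.#|#  b13=1 t=0,i=9
  .##..|#  b12=1 t=0,i=5
  .#.##|.  b11=0 t=0,i=3
  .#.#.|#  b10=1 t=1,i=14
  .#..#|.  b9=0 t=3,i=0
  .#...|.  b8=0 t=1,i=1
  ..###|#  b7=1 t=1,i=5
  ..##.|.  b6=0 t=0,i=8
  ..#.#|.  b5=0 t=0,i=2
  ..#..|#  b4=1 t=2,i=23
  ...##|.  b3=0 t=1,i=4
  ...#.|.  b2=0 t=0,i=1
  ....#|.  b1=0 t=1,i=3
  .....|#  b0=1 t=2,i=2
  bits 01111110101011100011010010010001 = 2125345937

2125345937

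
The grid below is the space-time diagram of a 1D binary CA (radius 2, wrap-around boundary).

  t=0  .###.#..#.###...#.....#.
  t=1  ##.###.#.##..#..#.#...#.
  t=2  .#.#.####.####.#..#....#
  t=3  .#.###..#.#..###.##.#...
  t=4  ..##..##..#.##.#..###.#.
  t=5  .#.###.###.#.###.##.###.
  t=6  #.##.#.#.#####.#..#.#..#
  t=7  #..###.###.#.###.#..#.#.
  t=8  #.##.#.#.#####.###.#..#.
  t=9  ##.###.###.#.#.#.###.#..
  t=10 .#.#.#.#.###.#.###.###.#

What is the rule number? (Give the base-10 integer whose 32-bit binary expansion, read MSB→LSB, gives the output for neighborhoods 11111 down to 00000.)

  #####|#  b31=1 t=6,i=11
  ####.|.  b30=0 t=2,i=7
  ###.#|#  b29=1 t=0,i=3
  ###..|.  b28=0 t=0,i=12
  ##.##|.  b27=0 t=1,i=2
  ##.#.|#  b26=1 t=0,i=4
  ##..#|#  b25=1 t=1,i=11
  ##...|#  b24=1 t=0,i=13
  #.###|#  b23=1 t=0,i=10
  #.##.|.  b22=0 t=1,i=0
  #.#.#|#  b21=1 t=1,i=7
  #.#..|#  b20=1 t=0,i=5
  #..##|#  b19=1 t=0,i=0
  #..#.|#  b18=1 t=0,i=7
  #...#|.  b17=0 t=0,i=14
  #....|#  b16=1 t=0,i=18
  .####|.  b15=0 t=2,i=6
  .###.|.  b14=0 t=0,i=2
  .##.#|#  b13=1 t=1,i=1
  .##..|#  b12=1 t=1,i=10
  .#.##|#  b11=1 t=0,i=9
  .#.#.|.  b10=0 t=1,i=17
  .#..#|.  b9=0 t=0,i=6
  .#...|.  b8=0 t=0,i=17
  ..###|#  b7=1 t=0,i=1
  ..##.|.  b6=0 t=4,i=2
  ..#.#|.  b5=0 t=0,i=8
  ..#..|#  b4=1 t=0,i=16
  ...##|#  b3=1 t=4,i=1
  ...#.|.  b2=0 t=0,i=15
  ....#|.  b1=0 t=0,i=20
  .....|.  b0=0 t=0,i=19
  bits 10100111101111010011100010011000 = 2814195864

2814195864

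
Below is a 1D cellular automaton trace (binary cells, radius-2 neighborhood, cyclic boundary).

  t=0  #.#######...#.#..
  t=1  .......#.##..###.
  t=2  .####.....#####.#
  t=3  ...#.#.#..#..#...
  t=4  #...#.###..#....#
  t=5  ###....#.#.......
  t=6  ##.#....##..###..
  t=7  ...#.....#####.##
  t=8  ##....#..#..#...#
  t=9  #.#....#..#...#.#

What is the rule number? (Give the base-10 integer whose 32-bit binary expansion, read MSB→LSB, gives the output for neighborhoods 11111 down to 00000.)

1125799553

  nb #####: next=.  (t=0,i=4, bit31=0)
  nb ####.: next=#  (t=0,i=7, bit30=1)
  nb ###.#: next=.  (t=2,i=14, bit29=0)
  nb ###..: next=.  (t=0,i=8, bit28=0)
  nb ##.##: next=.  (t=7,i=14, bit27=0)
  nb ##.#.: next=.  (t=2,i=15, bit26=0)
  nb ##..#: next=#  (t=1,i=11, bit25=1)
  nb ##...: next=#  (t=0,i=9, bit24=1)
  nb #.###: next=.  (t=0,i=2, bit23=0)
  nb #.##.: next=.  (t=1,i=9, bit22=0)
  nb #.#.#: next=.  (t=2,i=16, bit21=0)
  nb #.#..: next=#  (t=0,i=14, bit20=1)
  nb #..##: next=#  (t=1,i=12, bit19=1)
  nb #..#.: next=.  (t=0,i=16, bit18=0)
  nb #...#: next=#  (t=0,i=10, bit17=1)
  nb #....: next=.  (t=1,i=0, bit16=0)
  nb .####: next=.  (t=0,i=3, bit15=0)
  nb .###.: next=#  (t=1,i=14, bit14=1)
  nb .##.#: next=.  (t=6,i=1, bit13=0)
  nb .##..: next=#  (t=1,i=10, bit12=1)
  nb .#.##: next=.  (t=0,i=1, bit11=0)
  nb .#.#.: next=#  (t=0,i=13, bit10=1)
  nb .#..#: next=#  (t=0,i=15, bit9=1)
  nb .#...: next=.  (t=3,i=14, bit8=0)
  nb ..###: next=#  (t=1,i=13, bit7=1)
  nb ..##.: next=.  (t=4,i=16, bit6=0)
  nb ..#.#: next=.  (t=0,i=0, bit5=0)
  nb ..#..: next=.  (t=3,i=10, bit4=0)
  nb ...##: next=.  (t=2,i=9, bit3=0)
  nb ...#.: next=.  (t=0,i=11, bit2=0)
  nb ....#: next=.  (t=1,i=5, bit1=0)
  nb .....: next=#  (t=1,i=1, bit0=1)
  bits 01000011000110100101011010000001 = 1125799553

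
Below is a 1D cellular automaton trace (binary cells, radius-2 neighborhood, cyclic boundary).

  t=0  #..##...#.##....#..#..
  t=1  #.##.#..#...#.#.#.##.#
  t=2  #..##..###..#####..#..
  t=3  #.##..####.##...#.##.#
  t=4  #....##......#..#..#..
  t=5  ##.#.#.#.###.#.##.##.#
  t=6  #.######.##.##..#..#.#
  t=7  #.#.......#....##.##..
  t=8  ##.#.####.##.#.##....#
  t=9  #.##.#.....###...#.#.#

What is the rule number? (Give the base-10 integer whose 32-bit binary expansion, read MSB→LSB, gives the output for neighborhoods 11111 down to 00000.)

  nb #####: next=.  (t=2,i=14, bit31=0)
  nb ####.: next=.  (t=2,i=15, bit30=0)
  nb ###.#: next=.  (t=3,i=9, bit29=0)
  nb ###..: next=#  (t=2,i=9, bit28=1)
  nb ##.##: next=.  (t=1,i=1, bit27=0)
  nb ##.#.: next=#  (t=1,i=4, bit26=1)
  nb ##..#: next=.  (t=2,i=5, bit25=0)
  nb ##...: next=#  (t=0,i=5, bit24=1)
  nb #.###: next=#  (t=5,i=9, bit23=1)
  nb #.##.: next=.  (t=0,i=10, bit22=0)
  nb #.#.#: next=#  (t=1,i=14, bit21=1)
  nb #.#..: next=.  (t=1,i=5, bit20=0)
  nb #..##: next=#  (t=0,i=2, bit19=1)
  nb #..#.: next=#  (t=0,i=18, bit18=1)
  nb #...#: next=.  (t=0,i=6, bit17=0)
  nb #....: next=.  (t=0,i=13, bit16=0)
  nb .####: next=.  (t=2,i=13, bit15=0)
  nb .###.: next=#  (t=2,i=8, bit14=1)
  nb .##.#: next=#  (t=1,i=0, bit13=1)
  nb .##..: next=.  (t=0,i=4, bit12=0)
  nb .#.##: next=.  (t=0,i=9, bit11=0)
  nb .#.#.: next=#  (t=1,i=13, bit10=1)
  nb .#..#: next=.  (t=0,i=1, bit9=0)
  nb .#...: next=#  (t=1,i=9, bit8=1)
  nb ..###: next=#  (t=2,i=7, bit7=1)
  nb ..##.: next=#  (t=0,i=3, bit6=1)
  nb ..#.#: next=#  (t=0,i=8, bit5=1)
  nb ..#..: next=#  (t=0,i=0, bit4=1)
  nb ...##: next=.  (t=4,i=4, bit3=0)
  nb ...#.: next=.  (t=0,i=7, bit2=0)
  nb ....#: next=#  (t=0,i=14, bit1=1)
  nb .....: next=#  (t=4,i=9, bit0=1)
  bits 00010101101011000110010111110011 = 363619827

363619827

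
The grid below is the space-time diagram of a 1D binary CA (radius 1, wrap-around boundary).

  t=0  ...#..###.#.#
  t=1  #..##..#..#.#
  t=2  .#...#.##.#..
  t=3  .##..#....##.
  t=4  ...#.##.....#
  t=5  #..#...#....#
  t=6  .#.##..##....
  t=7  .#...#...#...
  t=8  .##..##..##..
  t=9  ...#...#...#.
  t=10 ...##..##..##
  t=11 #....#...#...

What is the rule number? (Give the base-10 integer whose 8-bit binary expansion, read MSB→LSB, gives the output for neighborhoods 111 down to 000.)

  [7] ### => #  t=0,i=7
  [6] ##. => .  t=0,i=8
  [5] #.# => .  t=0,i=9
  [4] #.. => #  t=0,i=0
  [3] .## => .  t=0,i=6
  [2] .#. => #  t=0,i=3
  [1] ..# => .  t=0,i=2
  [0] ... => .  t=0,i=1
  bits 10010100 = 148

148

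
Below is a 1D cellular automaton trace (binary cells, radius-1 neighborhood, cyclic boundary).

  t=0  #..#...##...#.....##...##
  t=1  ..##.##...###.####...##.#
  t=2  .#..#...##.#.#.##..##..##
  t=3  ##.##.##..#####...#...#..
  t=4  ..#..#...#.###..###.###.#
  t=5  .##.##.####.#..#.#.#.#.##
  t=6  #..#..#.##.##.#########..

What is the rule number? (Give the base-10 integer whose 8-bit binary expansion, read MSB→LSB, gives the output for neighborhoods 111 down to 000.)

  nb ###: next=#  (t=0,i=24, bit7=1)
  nb ##.: next=.  (t=0,i=0, bit6=0)
  nb #.#: next=#  (t=1,i=4, bit5=1)
  nb #..: next=.  (t=0,i=1, bit4=0)
  nb .##: next=.  (t=0,i=7, bit3=0)
  nb .#.: next=#  (t=0,i=3, bit2=1)
  nb ..#: next=#  (t=0,i=2, bit1=1)
  nb ...: next=#  (t=0,i=5, bit0=1)
  bits 10100111 = 167

167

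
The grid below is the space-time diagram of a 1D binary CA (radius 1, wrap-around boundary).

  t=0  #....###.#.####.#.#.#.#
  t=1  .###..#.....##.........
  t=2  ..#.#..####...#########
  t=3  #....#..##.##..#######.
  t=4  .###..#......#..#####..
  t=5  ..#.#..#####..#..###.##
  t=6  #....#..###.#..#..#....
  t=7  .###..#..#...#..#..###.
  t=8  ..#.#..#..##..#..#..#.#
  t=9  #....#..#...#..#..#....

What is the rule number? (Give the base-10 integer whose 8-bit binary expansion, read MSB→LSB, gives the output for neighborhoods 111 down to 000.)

145

  ###|#  b7=1 t=0,i=6
  ##.|.  b6=0 t=0,i=0
  #.#|.  b5=0 t=0,i=8
  #..|#  b4=1 t=0,i=1
  .##|.  b3=0 t=0,i=5
  .#.|.  b2=0 t=0,i=9
  ..#|.  b1=0 t=0,i=4
  ...|#  b0=1 t=0,i=2
  bits 10010001 = 145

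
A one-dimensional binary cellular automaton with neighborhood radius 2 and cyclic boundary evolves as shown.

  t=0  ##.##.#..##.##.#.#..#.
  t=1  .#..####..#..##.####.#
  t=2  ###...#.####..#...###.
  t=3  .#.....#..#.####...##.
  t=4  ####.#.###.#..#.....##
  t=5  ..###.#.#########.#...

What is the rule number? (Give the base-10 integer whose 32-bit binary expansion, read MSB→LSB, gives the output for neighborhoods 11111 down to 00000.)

1712684818

  nb #####: next=.  (t=4,i=0, bit31=0)
  nb ####.: next=#  (t=1,i=6, bit30=1)
  nb ###.#: next=#  (t=1,i=19, bit29=1)
  nb ###..: next=.  (t=1,i=7, bit28=0)
  nb ##.##: next=.  (t=0,i=2, bit27=0)
  nb ##.#.: next=#  (t=0,i=5, bit26=1)
  nb ##..#: next=#  (t=1,i=8, bit25=1)
  nb ##...: next=.  (t=2,i=3, bit24=0)
  nb #.###: next=.  (t=1,i=16, bit23=0)
  nb #.##.: next=.  (t=0,i=0, bit22=0)
  nb #.#.#: next=.  (t=0,i=15, bit21=0)
  nb #.#..: next=#  (t=0,i=6, bit20=1)
  nb #..##: next=.  (t=0,i=8, bit19=0)
  nb #..#.: next=#  (t=0,i=19, bit18=1)
  nb #...#: next=.  (t=2,i=4, bit17=0)
  nb #....: next=#  (t=3,i=3, bit16=1)
  nb .####: next=.  (t=1,i=5, bit15=0)
  nb .###.: next=#  (t=2,i=1, bit14=1)
  nb .##.#: next=#  (t=0,i=1, bit13=1)
  nb .##..: next=#  (t=3,i=20, bit12=1)
  nb .#.##: next=#  (t=0,i=21, bit11=1)
  nb .#.#.: next=#  (t=0,i=16, bit10=1)
  nb .#..#: next=#  (t=0,i=7, bit9=1)
  nb .#...: next=#  (t=2,i=15, bit8=1)
  nb ..###: next=.  (t=1,i=4, bit7=0)
  nb ..##.: next=.  (t=0,i=9, bit6=0)
  nb ..#.#: next=.  (t=0,i=20, bit5=0)
  nb ..#..: next=#  (t=1,i=10, bit4=1)
  nb ...##: next=.  (t=2,i=17, bit3=0)
  nb ...#.: next=.  (t=2,i=5, bit2=0)
  nb ....#: next=#  (t=3,i=5, bit1=1)
  nb .....: next=.  (t=3,i=4, bit0=0)
  bits 01100110000101010111111100010010 = 1712684818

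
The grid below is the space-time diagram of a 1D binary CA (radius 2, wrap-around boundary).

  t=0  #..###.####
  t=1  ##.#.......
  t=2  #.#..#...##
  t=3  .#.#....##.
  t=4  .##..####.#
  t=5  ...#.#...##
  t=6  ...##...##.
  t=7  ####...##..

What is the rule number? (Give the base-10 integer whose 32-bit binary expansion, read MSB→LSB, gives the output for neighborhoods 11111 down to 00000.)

371263210

  [31] ##### => .  t=0,i=9
  [30] ####. => .  t=0,i=10
  [29] ###.# => .  t=0,i=5
  [28] ###.. => #  t=0,i=0
  [27] ##.## => .  t=0,i=6
  [26] ##.#. => #  t=1,i=2
  [25] ##..# => #  t=0,i=1
  [24] ##... => .  t=5,i=0
  [23] #.### => .  t=0,i=7
  [22] #.##. => .  t=4,i=1
  [21] #.#.# => #  t=4,i=10
  [20] #.#.. => .  t=1,i=3
  [19] #..## => .  t=0,i=2
  [18] #..#. => .  t=2,i=4
  [17] #...# => .  t=2,i=7
  [16] #.... => #  t=1,i=5
  [15] .#### => .  t=0,i=8
  [14] .###. => .  t=0,i=4
  [13] .##.# => .  t=1,i=1
  [12] .##.. => .  t=3,i=9
  [11] .#.## => .  t=4,i=0
  [10] .#.#. => #  t=3,i=2
  [9] .#..# => #  t=2,i=3
  [8] .#... => .  t=1,i=4
  [7] ..### => #  t=0,i=3
  [6] ..##. => #  t=1,i=0
  [5] ..#.# => #  t=3,i=1
  [4] ..#.. => .  t=2,i=5
  [3] ...## => #  t=1,i=10
  [2] ...#. => .  t=5,i=2
  [1] ....# => #  t=1,i=9
  [0] ..... => .  t=1,i=6
  bits 00010110001000010000011011101010 = 371263210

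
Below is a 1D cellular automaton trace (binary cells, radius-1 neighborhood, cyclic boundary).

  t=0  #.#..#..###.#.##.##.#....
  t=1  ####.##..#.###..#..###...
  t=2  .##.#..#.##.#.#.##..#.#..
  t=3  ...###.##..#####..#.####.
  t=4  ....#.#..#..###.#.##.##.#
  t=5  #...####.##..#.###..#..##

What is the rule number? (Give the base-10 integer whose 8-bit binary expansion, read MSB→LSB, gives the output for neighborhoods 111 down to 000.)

180

  ### -> #   bit 7 = 1  t=0,i=9
  ##. -> .   bit 6 = 0  t=0,i=10
  #.# -> #   bit 5 = 1  t=0,i=1
  #.. -> #   bit 4 = 1  t=0,i=3
  .## -> .   bit 3 = 0  t=0,i=8
  .#. -> #   bit 2 = 1  t=0,i=0
  ..# -> .   bit 1 = 0  t=0,i=4
  ... -> .   bit 0 = 0  t=0,i=22
  bits 10110100 = 180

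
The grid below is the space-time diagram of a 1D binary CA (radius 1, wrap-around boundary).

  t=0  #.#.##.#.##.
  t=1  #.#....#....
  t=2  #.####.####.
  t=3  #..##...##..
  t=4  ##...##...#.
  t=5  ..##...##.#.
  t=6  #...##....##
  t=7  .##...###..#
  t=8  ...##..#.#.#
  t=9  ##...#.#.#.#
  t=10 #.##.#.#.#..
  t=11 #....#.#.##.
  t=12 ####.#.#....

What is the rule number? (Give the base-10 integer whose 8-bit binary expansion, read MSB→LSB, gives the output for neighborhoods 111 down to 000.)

149

  ### -> #   bit 7 = 1  t=2,i=3
  ##. -> .   bit 6 = 0  t=0,i=5
  #.# -> .   bit 5 = 0  t=0,i=1
  #.. -> #   bit 4 = 1  t=1,i=3
  .## -> .   bit 3 = 0  t=0,i=4
  .#. -> #   bit 2 = 1  t=0,i=0
  ..# -> .   bit 1 = 0  t=1,i=6
  ... -> #   bit 0 = 1  t=1,i=4
  bits 10010101 = 149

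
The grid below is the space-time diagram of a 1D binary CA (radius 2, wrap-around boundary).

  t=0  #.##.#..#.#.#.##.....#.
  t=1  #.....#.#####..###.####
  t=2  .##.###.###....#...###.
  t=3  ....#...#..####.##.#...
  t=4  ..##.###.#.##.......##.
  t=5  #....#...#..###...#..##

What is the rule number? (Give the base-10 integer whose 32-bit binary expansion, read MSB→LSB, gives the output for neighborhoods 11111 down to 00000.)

  [31] ##### => #  t=1,i=10
  [30] ####. => .  t=1,i=11
  [29] ###.# => .  t=1,i=17
  [28] ###.. => .  t=1,i=0
  [27] ##.## => .  t=1,i=18
  [26] ##.#. => .  t=0,i=4
  [25] ##..# => .  t=1,i=13
  [24] ##... => #  t=0,i=16
  [23] #.### => #  t=1,i=8
  [22] #.##. => .  t=0,i=2
  [21] #.#.# => #  t=0,i=0
  [20] #.#.. => .  t=0,i=5
  [19] #..## => .  t=1,i=14
  [18] #..#. => .  t=0,i=7
  [17] #...# => #  t=2,i=17
  [16] #.... => #  t=0,i=17
  [15] .#### => #  t=1,i=9
  [14] .###. => .  t=1,i=16
  [13] .##.# => .  t=0,i=3
  [12] .##.. => #  t=0,i=15
  [11] .#.## => .  t=0,i=1
  [10] .#.#. => #  t=0,i=9
  [9] .#..# => #  t=0,i=6
  [8] .#... => #  t=2,i=16
  [7] ..### => #  t=1,i=15
  [6] ..##. => .  t=2,i=1
  [5] ..#.# => #  t=0,i=8
  [4] ..#.. => .  t=2,i=15
  [3] ...## => .  t=2,i=18
  [2] ...#. => #  t=0,i=20
  [1] ....# => #  t=0,i=19
  [0] ..... => .  t=0,i=18
  bits 10000001101000111001011110100110 = 2174982054

2174982054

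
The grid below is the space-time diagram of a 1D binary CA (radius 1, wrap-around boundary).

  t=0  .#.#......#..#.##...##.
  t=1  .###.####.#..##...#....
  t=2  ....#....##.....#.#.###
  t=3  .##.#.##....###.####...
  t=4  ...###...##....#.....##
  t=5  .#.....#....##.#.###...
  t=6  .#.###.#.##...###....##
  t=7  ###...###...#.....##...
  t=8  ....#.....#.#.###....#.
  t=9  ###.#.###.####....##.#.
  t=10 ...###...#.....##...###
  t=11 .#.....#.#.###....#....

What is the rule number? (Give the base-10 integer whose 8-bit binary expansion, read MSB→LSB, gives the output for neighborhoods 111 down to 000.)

37

  ###|.  b7=0 t=1,i=2
  ##.|.  b6=0 t=0,i=16
  #.#|#  b5=1 t=0,i=2
  #..|.  b4=0 t=0,i=4
  .##|.  b3=0 t=0,i=15
  .#.|#  b2=1 t=0,i=1
  ..#|.  b1=0 t=0,i=0
  ...|#  b0=1 t=0,i=5
  bits 00100101 = 37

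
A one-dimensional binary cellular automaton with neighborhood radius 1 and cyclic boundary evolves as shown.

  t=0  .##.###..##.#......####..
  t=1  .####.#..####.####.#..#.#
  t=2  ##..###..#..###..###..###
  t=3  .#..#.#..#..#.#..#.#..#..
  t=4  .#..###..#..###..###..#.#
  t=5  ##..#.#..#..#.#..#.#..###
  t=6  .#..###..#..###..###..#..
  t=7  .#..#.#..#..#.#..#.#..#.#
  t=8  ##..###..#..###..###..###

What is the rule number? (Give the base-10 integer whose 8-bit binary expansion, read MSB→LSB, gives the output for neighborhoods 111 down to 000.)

  ### -> .   bit 7 = 0  t=0,i=5
  ##. -> #   bit 6 = 1  t=0,i=2
  #.# -> #   bit 5 = 1  t=0,i=3
  #.. -> .   bit 4 = 0  t=0,i=7
  .## -> #   bit 3 = 1  t=0,i=1
  .#. -> #   bit 2 = 1  t=0,i=12
  ..# -> .   bit 1 = 0  t=0,i=0
  ... -> #   bit 0 = 1  t=0,i=14
  bits 01101101 = 109

109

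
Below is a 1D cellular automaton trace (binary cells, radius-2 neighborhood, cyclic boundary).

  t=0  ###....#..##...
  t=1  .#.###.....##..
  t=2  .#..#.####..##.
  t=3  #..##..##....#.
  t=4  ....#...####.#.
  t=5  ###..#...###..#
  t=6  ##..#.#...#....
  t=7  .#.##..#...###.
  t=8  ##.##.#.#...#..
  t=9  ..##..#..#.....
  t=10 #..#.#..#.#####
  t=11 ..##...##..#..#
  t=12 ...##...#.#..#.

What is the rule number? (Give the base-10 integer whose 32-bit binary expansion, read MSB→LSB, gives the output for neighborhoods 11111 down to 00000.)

1768280355

  nb #####: next=.  (t=10,i=12, bit31=0)
  nb ####.: next=#  (t=2,i=8, bit30=1)
  nb ###.#: next=#  (t=4,i=11, bit29=1)
  nb ###..: next=.  (t=0,i=2, bit28=0)
  nb ##.##: next=#  (t=8,i=2, bit27=1)
  nb ##.#.: next=.  (t=4,i=12, bit26=0)
  nb ##..#: next=.  (t=2,i=10, bit25=0)
  nb ##...: next=#  (t=0,i=3, bit24=1)
  nb #.###: next=.  (t=1,i=3, bit23=0)
  nb #.##.: next=#  (t=7,i=3, bit22=1)
  nb #.#.#: next=#  (t=8,i=6, bit21=1)
  nb #.#..: next=.  (t=3,i=0, bit20=0)
  nb #..##: next=.  (t=0,i=9, bit19=0)
  nb #..#.: next=#  (t=2,i=0, bit18=1)
  nb #...#: next=.  (t=0,i=13, bit17=0)
  nb #....: next=#  (t=0,i=4, bit16=1)
  nb .####: next=#  (t=2,i=7, bit15=1)
  nb .###.: next=#  (t=0,i=1, bit14=1)
  nb .##.#: next=.  (t=8,i=1, bit13=0)
  nb .##..: next=#  (t=0,i=11, bit12=1)
  nb .#.##: next=.  (t=1,i=2, bit11=0)
  nb .#.#.: next=.  (t=3,i=14, bit10=0)
  nb .#..#: next=.  (t=0,i=8, bit9=0)
  nb .#...: next=#  (t=4,i=5, bit8=1)
  nb ..###: next=.  (t=0,i=0, bit7=0)
  nb ..##.: next=.  (t=0,i=10, bit6=0)
  nb ..#.#: next=#  (t=1,i=1, bit5=1)
  nb ..#..: next=.  (t=0,i=7, bit4=0)
  nb ...##: next=.  (t=0,i=14, bit3=0)
  nb ...#.: next=.  (t=0,i=6, bit2=0)
  nb ....#: next=#  (t=0,i=5, bit1=1)
  nb .....: next=#  (t=1,i=8, bit0=1)
  bits 01101001011001011101000100100011 = 1768280355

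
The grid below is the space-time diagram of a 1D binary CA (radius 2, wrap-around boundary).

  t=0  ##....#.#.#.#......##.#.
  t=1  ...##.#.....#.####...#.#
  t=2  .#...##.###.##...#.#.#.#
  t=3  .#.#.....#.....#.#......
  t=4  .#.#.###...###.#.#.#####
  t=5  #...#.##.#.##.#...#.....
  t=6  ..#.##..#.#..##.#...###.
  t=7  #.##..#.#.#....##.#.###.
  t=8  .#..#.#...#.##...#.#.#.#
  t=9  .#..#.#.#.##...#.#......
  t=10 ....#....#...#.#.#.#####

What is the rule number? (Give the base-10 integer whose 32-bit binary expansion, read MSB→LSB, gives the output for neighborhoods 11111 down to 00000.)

370362531

  nb #####: next=.  (t=4,i=21, bit31=0)
  nb ####.: next=.  (t=1,i=16, bit30=0)
  nb ###.#: next=.  (t=2,i=10, bit29=0)
  nb ###..: next=#  (t=1,i=17, bit28=1)
  nb ##.##: next=.  (t=2,i=7, bit27=0)
  nb ##.#.: next=#  (t=0,i=21, bit26=1)
  nb ##..#: next=#  (t=6,i=6, bit25=1)
  nb ##...: next=.  (t=0,i=2, bit24=0)
  nb #.###: next=.  (t=1,i=14, bit23=0)
  nb #.##.: next=.  (t=0,i=0, bit22=0)
  nb #.#.#: next=.  (t=0,i=8, bit21=0)
  nb #.#..: next=#  (t=0,i=12, bit20=1)
  nb #..##: next=.  (t=6,i=12, bit19=0)
  nb #..#.: next=.  (t=6,i=7, bit18=0)
  nb #...#: next=#  (t=1,i=1, bit17=1)
  nb #....: next=#  (t=0,i=3, bit16=1)
  nb .####: next=.  (t=1,i=15, bit15=0)
  nb .###.: next=#  (t=2,i=9, bit14=1)
  nb .##.#: next=.  (t=0,i=20, bit13=0)
  nb .##..: next=.  (t=0,i=1, bit12=0)
  nb .#.##: next=#  (t=0,i=23, bit11=1)
  nb .#.#.: next=.  (t=0,i=7, bit10=0)
  nb .#..#: next=.  (t=6,i=11, bit9=0)
  nb .#...: next=.  (t=0,i=13, bit8=0)
  nb ..###: next=#  (t=4,i=11, bit7=1)
  nb ..##.: next=.  (t=0,i=19, bit6=0)
  nb ..#.#: next=#  (t=0,i=6, bit5=1)
  nb ..#..: next=.  (t=3,i=9, bit4=0)
  nb ...##: next=.  (t=0,i=18, bit3=0)
  nb ...#.: next=.  (t=0,i=5, bit2=0)
  nb ....#: next=#  (t=0,i=4, bit1=1)
  nb .....: next=#  (t=0,i=15, bit0=1)
  bits 00010110000100110100100010100011 = 370362531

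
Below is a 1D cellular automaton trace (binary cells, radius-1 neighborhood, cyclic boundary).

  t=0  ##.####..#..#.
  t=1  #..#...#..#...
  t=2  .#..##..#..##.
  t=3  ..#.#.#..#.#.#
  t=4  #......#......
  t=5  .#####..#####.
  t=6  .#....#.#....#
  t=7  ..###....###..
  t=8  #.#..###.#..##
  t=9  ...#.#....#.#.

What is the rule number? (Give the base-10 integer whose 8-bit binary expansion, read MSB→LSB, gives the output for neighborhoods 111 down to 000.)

25

  ### -> .   bit 7 = 0  t=0,i=4
  ##. -> .   bit 6 = 0  t=0,i=1
  #.# -> .   bit 5 = 0  t=0,i=2
  #.. -> #   bit 4 = 1  t=0,i=7
  .## -> #   bit 3 = 1  t=0,i=0
  .#. -> .   bit 2 = 0  t=0,i=9
  ..# -> .   bit 1 = 0  t=0,i=8
  ... -> #   bit 0 = 1  t=1,i=5
  bits 00011001 = 25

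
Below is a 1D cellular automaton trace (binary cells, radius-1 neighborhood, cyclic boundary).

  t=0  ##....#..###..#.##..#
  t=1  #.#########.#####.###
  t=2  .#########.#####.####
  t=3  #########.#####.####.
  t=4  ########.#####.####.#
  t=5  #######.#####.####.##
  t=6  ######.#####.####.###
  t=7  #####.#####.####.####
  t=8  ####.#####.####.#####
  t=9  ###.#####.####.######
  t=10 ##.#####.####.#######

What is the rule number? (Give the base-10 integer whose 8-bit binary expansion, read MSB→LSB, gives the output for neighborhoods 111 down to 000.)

  [7] ### => #  t=0,i=0
  [6] ##. => .  t=0,i=1
  [5] #.# => #  t=0,i=15
  [4] #.. => #  t=0,i=2
  [3] .## => #  t=0,i=9
  [2] .#. => #  t=0,i=6
  [1] ..# => #  t=0,i=5
  [0] ... => #  t=0,i=3
  bits 10111111 = 191

191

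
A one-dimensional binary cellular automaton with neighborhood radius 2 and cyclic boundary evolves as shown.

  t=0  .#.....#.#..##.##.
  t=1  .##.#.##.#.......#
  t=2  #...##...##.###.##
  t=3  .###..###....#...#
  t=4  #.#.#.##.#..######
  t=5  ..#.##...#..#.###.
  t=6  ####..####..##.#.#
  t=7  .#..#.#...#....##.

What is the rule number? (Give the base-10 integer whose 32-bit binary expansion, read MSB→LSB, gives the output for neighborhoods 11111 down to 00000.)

2201110973

  #####|#  b31=1 t=4,i=14
  ####.|.  b30=0 t=4,i=17
  ###.#|.  b29=0 t=2,i=14
  ###..|.  b28=0 t=2,i=0
  ##.##|.  b27=0 t=0,i=14
  ##.#.|.  b26=0 t=1,i=3
  ##..#|#  b25=1 t=0,i=17
  ##...|#  b24=1 t=2,i=1
  #.###|.  b23=0 t=2,i=12
  #.##.|.  b22=0 t=0,i=15
  #.#.#|#  b21=1 t=1,i=4
  #.#..|#  b20=1 t=0,i=9
  #..##|.  b19=0 t=0,i=11
  #..#.|.  b18=0 t=0,i=0
  #...#|#  b17=1 t=2,i=2
  #....|.  b16=0 t=0,i=3
  .####|.  b15=0 t=4,i=13
  .###.|#  b14=1 t=2,i=13
  .##.#|.  b13=0 t=0,i=13
  .##..|.  b12=0 t=0,i=16
  .#.##|#  b11=1 t=1,i=0
  .#.#.|.  b10=0 t=0,i=8
  .#..#|.  b9=0 t=0,i=10
  .#...|#  b8=1 t=0,i=2
  ..###|#  b7=1 t=3,i=6
  ..##.|.  b6=0 t=0,i=12
  ..#.#|#  b5=1 t=0,i=7
  ..#..|#  b4=1 t=0,i=1
  ...##|#  b3=1 t=2,i=3
  ...#.|#  b2=1 t=0,i=6
  ....#|.  b1=0 t=0,i=5
  .....|#  b0=1 t=0,i=4
  bits 10000011001100100100100110111101 = 2201110973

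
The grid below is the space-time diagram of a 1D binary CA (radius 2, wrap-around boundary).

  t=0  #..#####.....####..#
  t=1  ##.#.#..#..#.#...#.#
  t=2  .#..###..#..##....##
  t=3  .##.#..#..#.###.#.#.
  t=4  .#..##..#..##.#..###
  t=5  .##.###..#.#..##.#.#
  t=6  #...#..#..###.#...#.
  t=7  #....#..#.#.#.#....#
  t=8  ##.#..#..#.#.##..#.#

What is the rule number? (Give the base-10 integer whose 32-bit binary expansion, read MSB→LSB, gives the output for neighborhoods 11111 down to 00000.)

2744131266

  nb #####: next=#  (t=0,i=5, bit31=1)
  nb ####.: next=.  (t=0,i=6, bit30=0)
  nb ###.#: next=#  (t=1,i=1, bit29=1)
  nb ###..: next=.  (t=0,i=7, bit28=0)
  nb ##.##: next=.  (t=5,i=3, bit27=0)
  nb ##.#.: next=.  (t=1,i=2, bit26=0)
  nb ##..#: next=#  (t=0,i=1, bit25=1)
  nb ##...: next=#  (t=0,i=8, bit24=1)
  nb #.###: next=#  (t=1,i=19, bit23=1)
  nb #.##.: next=.  (t=5,i=1, bit22=0)
  nb #.#.#: next=.  (t=1,i=3, bit21=0)
  nb #.#..: next=#  (t=1,i=5, bit20=1)
  nb #..##: next=.  (t=0,i=2, bit19=0)
  nb #..#.: next=.  (t=1,i=7, bit18=0)
  nb #...#: next=.  (t=1,i=15, bit17=0)
  nb #....: next=.  (t=0,i=9, bit16=0)
  nb .####: next=.  (t=0,i=4, bit15=0)
  nb .###.: next=.  (t=1,i=0, bit14=0)
  nb .##.#: next=.  (t=2,i=19, bit13=0)
  nb .##..: next=#  (t=0,i=0, bit12=1)
  nb .#.##: next=#  (t=1,i=18, bit11=1)
  nb .#.#.: next=#  (t=1,i=4, bit10=1)
  nb .#..#: next=#  (t=1,i=6, bit9=1)
  nb .#...: next=.  (t=1,i=14, bit8=0)
  nb ..###: next=#  (t=0,i=3, bit7=1)
  nb ..##.: next=#  (t=0,i=19, bit6=1)
  nb ..#.#: next=.  (t=1,i=11, bit5=0)
  nb ..#..: next=.  (t=1,i=8, bit4=0)
  nb ...##: next=.  (t=0,i=12, bit3=0)
  nb ...#.: next=.  (t=1,i=16, bit2=0)
  nb ....#: next=#  (t=0,i=11, bit1=1)
  nb .....: next=.  (t=0,i=10, bit0=0)
  bits 10100011100100000001111011000010 = 2744131266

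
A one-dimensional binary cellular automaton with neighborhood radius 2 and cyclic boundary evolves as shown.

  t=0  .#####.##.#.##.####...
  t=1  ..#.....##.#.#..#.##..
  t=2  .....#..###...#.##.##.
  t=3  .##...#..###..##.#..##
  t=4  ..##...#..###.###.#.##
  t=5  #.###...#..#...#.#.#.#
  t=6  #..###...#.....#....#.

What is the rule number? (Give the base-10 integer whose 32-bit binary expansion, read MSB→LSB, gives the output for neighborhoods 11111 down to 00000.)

385940065

  #####|.  b31=0 t=0,i=3
  ####.|.  b30=0 t=0,i=4
  ###.#|.  b29=0 t=0,i=5
  ###..|#  b28=1 t=0,i=18
  ##.##|.  b27=0 t=0,i=6
  ##.#.|#  b26=1 t=0,i=9
  ##..#|#  b25=1 t=3,i=12
  ##...|#  b24=1 t=0,i=19
  #.###|.  b23=0 t=0,i=15
  #.##.|.  b22=0 t=0,i=7
  #.#.#|.  b21=0 t=0,i=10
  #.#..|.  b20=0 t=1,i=13
  #..##|.  b19=0 t=2,i=7
  #..#.|.  b18=0 t=1,i=15
  #...#|.  b17=0 t=2,i=12
  #....|.  b16=0 t=0,i=20
  .####|#  b15=1 t=0,i=2
  .###.|#  b14=1 t=2,i=9
  .##.#|#  b13=1 t=0,i=8
  .##..|#  b12=1 t=1,i=19
  .#.##|#  b11=1 t=0,i=11
  .#.#.|.  b10=0 t=1,i=12
  .#..#|#  b9=1 t=1,i=14
  .#...|.  b8=0 t=1,i=3
  ..###|.  b7=0 t=0,i=1
  ..##.|#  b6=1 t=1,i=8
  ..#.#|#  b5=1 t=1,i=16
  ..#..|.  b4=0 t=1,i=2
  ...##|.  b3=0 t=0,i=0
  ...#.|.  b2=0 t=1,i=1
  ....#|.  b1=0 t=0,i=21
  .....|#  b0=1 t=1,i=5
  bits 00010111000000001111101001100001 = 385940065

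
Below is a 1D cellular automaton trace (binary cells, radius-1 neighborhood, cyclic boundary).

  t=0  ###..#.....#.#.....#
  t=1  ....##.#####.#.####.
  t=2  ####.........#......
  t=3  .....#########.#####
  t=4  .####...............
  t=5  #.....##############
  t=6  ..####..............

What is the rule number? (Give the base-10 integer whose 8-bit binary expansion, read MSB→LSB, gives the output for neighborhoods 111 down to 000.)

7

  ###|.  b7=0 t=0,i=0
  ##.|.  b6=0 t=0,i=2
  #.#|.  b5=0 t=0,i=12
  #..|.  b4=0 t=0,i=3
  .##|.  b3=0 t=0,i=19
  .#.|#  b2=1 t=0,i=5
  ..#|#  b1=1 t=0,i=4
  ...|#  b0=1 t=0,i=7
  bits 00000111 = 7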